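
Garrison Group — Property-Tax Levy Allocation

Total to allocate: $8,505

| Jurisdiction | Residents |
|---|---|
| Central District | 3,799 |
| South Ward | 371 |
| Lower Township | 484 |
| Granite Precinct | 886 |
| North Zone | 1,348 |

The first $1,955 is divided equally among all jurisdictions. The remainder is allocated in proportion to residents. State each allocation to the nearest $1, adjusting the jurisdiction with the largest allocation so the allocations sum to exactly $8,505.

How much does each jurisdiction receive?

$1,955 shared equally gives $391 per jurisdiction.
Remainder $6,550 by residents (total 6,888): Central District 3,612.58 → $3,613; South Ward 352.79 → $353; Lower Township 460.25 → $460; Granite Precinct 842.52 → $843; North Zone 1,281.85 → $1,282.
Rounding difference −$1 on remainder applied to Central District.
Totals: Central District $391 + $3,612 = $4,003; South Ward $391 + $353 = $744; Lower Township $391 + $460 = $851; Granite Precinct $391 + $843 = $1,234; North Zone $391 + $1,282 = $1,673.

Central District: $4,003; South Ward: $744; Lower Township: $851; Granite Precinct: $1,234; North Zone: $1,673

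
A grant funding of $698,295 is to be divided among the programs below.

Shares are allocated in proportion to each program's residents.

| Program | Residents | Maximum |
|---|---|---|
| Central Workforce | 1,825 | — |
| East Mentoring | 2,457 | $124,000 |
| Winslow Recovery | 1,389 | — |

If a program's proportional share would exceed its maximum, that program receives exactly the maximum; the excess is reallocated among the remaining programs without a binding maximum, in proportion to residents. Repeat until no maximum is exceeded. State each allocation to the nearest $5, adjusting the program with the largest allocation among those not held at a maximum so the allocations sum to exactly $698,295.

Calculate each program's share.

Total residents = 5,671.
Unconstrained shares: Central Workforce 224,720.22; East Mentoring 302,541.14; Winslow Recovery 171,033.64.
Held at cap: East Mentoring ($124,000); balance $574,295 reallocated over remaining residents 3,214.
Redistributed shares: Central Workforce 326,100.93 → $326,100; Winslow Recovery 248,194.07 → $248,195.

Central Workforce: $326,100 · East Mentoring: $124,000 · Winslow Recovery: $248,195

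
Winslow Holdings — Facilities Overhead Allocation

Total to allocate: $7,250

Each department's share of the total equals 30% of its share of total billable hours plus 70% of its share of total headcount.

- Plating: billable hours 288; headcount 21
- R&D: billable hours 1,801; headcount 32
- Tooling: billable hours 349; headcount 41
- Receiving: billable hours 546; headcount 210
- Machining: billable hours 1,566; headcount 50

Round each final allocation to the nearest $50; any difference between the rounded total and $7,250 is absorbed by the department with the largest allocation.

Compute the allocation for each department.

Plating: $450 · R&D: $1,300 · Tooling: $750 · Receiving: $3,300 · Machining: $1,450

Totals — billable hours 4,550, headcount 354.
Combined weights (30% billable hours + 70% headcount): Plating 0.0605; R&D 0.1820; Tooling 0.1041; Receiving 0.4513; Machining 0.2021.
Unrounded shares: Plating 438.73; R&D 1,319.67; Tooling 754.61; Receiving 3,271.59; Machining 1,465.39.
At nearest $50: Plating $450; R&D $1,300; Tooling $750; Receiving $3,250; Machining $1,450. Sum = $7,200.
Difference $7,250 − $7,200 = +$50 applied to largest allocation (Receiving): Receiving becomes $3,300.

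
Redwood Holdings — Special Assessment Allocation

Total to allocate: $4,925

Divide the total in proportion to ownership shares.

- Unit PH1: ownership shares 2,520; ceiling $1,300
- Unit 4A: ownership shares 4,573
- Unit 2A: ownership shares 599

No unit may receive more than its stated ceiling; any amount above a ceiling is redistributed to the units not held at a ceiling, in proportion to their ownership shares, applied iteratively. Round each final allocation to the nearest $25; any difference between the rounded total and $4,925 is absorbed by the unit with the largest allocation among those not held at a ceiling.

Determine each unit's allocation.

Unit PH1: $1,300 | Unit 4A: $3,200 | Unit 2A: $425

Total ownership shares = 7,692.
Unconstrained shares: Unit PH1 1,613.49; Unit 4A 2,927.98; Unit 2A 383.53.
Held at cap: Unit PH1 ($1,300); remaining pool $3,625 reallocated over remaining ownership shares 5,172.
Remaining shares: Unit 4A 3,205.17 → $3,200; Unit 2A 419.83 → $425.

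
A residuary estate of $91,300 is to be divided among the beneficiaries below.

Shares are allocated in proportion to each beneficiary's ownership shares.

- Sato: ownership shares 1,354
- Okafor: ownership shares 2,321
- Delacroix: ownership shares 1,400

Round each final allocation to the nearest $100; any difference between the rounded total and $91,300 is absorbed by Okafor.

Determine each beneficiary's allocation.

Sato: $24,400; Okafor: $41,700; Delacroix: $25,200

Ownership shares total: 5,075.
Raw shares: Sato 1,354/5,075 × $91,300 = 24,358.66; Okafor 2,321/5,075 × $91,300 = 41,755.13; Delacroix 1,400/5,075 × $91,300 = 25,186.21.
At nearest $100: Sato $24,400; Okafor $41,800; Delacroix $25,200. Sum = $91,400.
Difference $91,300 − $91,400 = −$100 applied to Okafor: Okafor becomes $41,700.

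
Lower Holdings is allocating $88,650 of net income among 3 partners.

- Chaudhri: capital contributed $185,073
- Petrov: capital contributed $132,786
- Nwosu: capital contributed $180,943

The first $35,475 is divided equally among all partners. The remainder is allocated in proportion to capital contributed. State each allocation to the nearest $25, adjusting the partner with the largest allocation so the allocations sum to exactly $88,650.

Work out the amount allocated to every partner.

Chaudhri: $31,550; Petrov: $25,975; Nwosu: $31,125

$35,475 shared equally gives $11,825 per partner.
Remainder $53,175 by capital contributed (total 498,802): Chaudhri 19,729.79 → $19,725; Petrov 14,155.71 → $14,150; Nwosu 19,289.51 → $19,300.
Totals: Chaudhri $11,825 + $19,725 = $31,550; Petrov $11,825 + $14,150 = $25,975; Nwosu $11,825 + $19,300 = $31,125.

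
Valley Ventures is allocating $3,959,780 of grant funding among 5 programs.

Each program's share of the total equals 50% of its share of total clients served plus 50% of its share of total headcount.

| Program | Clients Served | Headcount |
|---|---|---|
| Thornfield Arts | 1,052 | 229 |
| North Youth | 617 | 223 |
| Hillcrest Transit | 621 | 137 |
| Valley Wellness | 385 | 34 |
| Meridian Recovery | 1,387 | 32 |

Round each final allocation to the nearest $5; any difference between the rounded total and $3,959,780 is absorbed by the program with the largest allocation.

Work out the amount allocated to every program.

Thornfield Arts: $1,204,970 | North Youth: $974,805 | Hillcrest Transit: $716,800 | Valley Wellness: $290,430 | Meridian Recovery: $772,775

Totals — clients served 4,062, headcount 655.
Composite weights (50% clients served + 50% headcount): Thornfield Arts 0.3043; North Youth 0.2462; Hillcrest Transit 0.1810; Valley Wellness 0.0733; Meridian Recovery 0.1952.
Pro-rata amounts: Thornfield Arts 1,204,969.06; North Youth 974,806.03; Hillcrest Transit 716,800.68; Valley Wellness 290,428.66; Meridian Recovery 772,775.56.
Rounded to nearest $5: Thornfield Arts $1,204,970; North Youth $974,805; Hillcrest Transit $716,800; Valley Wellness $290,430; Meridian Recovery $772,775. Sum = $3,959,780.
Sum already equals the total — no adjustment.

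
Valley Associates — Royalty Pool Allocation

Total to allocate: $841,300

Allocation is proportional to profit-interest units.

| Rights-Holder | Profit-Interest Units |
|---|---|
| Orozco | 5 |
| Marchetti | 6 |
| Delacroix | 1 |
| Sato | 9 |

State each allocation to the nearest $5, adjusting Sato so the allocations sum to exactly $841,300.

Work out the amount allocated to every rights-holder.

Orozco: $200,310; Marchetti: $240,370; Delacroix: $40,060; Sato: $360,560

Profit-interest units total: 21.
Pro-rata amounts: Orozco 5/21 × $841,300 = 200,309.52; Marchetti 6/21 × $841,300 = 240,371.43; Delacroix 1/21 × $841,300 = 40,061.90; Sato 9/21 × $841,300 = 360,557.14.
At nearest $5: Orozco $200,310; Marchetti $240,370; Delacroix $40,060; Sato $360,555. Sum = $841,295.
Difference $841,300 − $841,295 = +$5 applied to Sato: Sato becomes $360,560.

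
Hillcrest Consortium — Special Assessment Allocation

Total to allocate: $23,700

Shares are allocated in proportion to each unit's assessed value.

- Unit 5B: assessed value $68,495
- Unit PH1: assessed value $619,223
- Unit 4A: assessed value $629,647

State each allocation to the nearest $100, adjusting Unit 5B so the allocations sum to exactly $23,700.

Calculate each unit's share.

Unit 5B: $1,300 · Unit PH1: $11,100 · Unit 4A: $11,300

Assessed value total: 1,317,365.
Unrounded shares: Unit 5B 68,495/1,317,365 × $23,700 = 1,232.26; Unit PH1 619,223/1,317,365 × $23,700 = 11,140.11; Unit 4A 629,647/1,317,365 × $23,700 = 11,327.64.
At nearest $100: Unit 5B $1,200; Unit PH1 $11,100; Unit 4A $11,300. Sum = $23,600.
Difference $23,700 − $23,600 = +$100 applied to Unit 5B: Unit 5B becomes $1,300.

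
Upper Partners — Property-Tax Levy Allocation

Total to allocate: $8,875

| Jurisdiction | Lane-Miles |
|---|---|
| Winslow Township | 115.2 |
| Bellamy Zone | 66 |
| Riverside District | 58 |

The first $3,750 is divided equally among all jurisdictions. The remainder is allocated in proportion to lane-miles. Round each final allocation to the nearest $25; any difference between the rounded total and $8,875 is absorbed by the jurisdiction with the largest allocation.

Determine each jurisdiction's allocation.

$3,750 shared equally gives $1,250 per jurisdiction.
Remainder $5,125 by lane-miles (total 239.2): Winslow Township 2,468.23 → $2,475; Bellamy Zone 1,414.09 → $1,425; Riverside District 1,242.68 → $1,250.
Rounding difference −$25 on remainder applied to Winslow Township.
Totals: Winslow Township $1,250 + $2,450 = $3,700; Bellamy Zone $1,250 + $1,425 = $2,675; Riverside District $1,250 + $1,250 = $2,500.

Winslow Township: $3,700; Bellamy Zone: $2,675; Riverside District: $2,500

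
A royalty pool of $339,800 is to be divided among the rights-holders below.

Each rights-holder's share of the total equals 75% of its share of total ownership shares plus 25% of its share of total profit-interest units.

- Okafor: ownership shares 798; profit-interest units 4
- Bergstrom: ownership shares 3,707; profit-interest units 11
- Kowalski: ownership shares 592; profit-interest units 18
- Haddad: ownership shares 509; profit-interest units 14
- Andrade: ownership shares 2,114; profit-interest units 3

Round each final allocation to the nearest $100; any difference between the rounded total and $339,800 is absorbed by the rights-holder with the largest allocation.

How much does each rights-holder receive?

Totals — ownership shares 7,720, profit-interest units 50.
Blended shares (75% ownership shares + 25% profit-interest units): Okafor 0.0975; Bergstrom 0.4151; Kowalski 0.1475; Haddad 0.1194; Andrade 0.2204.
Raw shares: Okafor 33,139.30; Bergstrom 141,063.22; Kowalski 50,124.90; Haddad 40,588.93; Andrade 74,883.65.
Rounded to nearest $100: Okafor $33,100; Bergstrom $141,100; Kowalski $50,100; Haddad $40,600; Andrade $74,900. Sum = $339,800.
Sum already equals the total — no adjustment.

Okafor: $33,100 · Bergstrom: $141,100 · Kowalski: $50,100 · Haddad: $40,600 · Andrade: $74,900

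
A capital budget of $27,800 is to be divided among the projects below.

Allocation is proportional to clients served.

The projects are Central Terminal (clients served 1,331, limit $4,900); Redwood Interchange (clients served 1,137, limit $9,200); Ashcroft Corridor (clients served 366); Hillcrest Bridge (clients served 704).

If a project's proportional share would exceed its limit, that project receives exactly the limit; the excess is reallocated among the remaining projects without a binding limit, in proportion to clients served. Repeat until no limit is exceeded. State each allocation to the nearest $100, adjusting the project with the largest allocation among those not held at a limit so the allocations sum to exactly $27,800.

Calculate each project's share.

Clients served total: 3,538.
Pro-rata shares before constraints: Central Terminal 10,458.39; Redwood Interchange 8,934.03; Ashcroft Corridor 2,875.86; Hillcrest Bridge 5,531.71.
Held at cap: Central Terminal ($4,900); balance $22,900 reallocated over remaining clients served 2,207.
Held at cap: Redwood Interchange ($9,200); balance $13,700 reallocated over remaining clients served 1,070.
Shares after redistribution: Ashcroft Corridor 4,686.17 → $4,700; Hillcrest Bridge 9,013.83 → $9,000.

Central Terminal: $4,900; Redwood Interchange: $9,200; Ashcroft Corridor: $4,700; Hillcrest Bridge: $9,000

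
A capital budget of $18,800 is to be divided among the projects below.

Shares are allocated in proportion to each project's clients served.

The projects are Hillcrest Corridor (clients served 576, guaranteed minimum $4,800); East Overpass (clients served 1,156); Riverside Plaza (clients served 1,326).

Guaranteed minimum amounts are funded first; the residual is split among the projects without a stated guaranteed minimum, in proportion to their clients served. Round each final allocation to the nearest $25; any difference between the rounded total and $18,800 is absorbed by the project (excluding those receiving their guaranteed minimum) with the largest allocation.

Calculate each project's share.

Hillcrest Corridor: $4,800 | East Overpass: $6,525 | Riverside Plaza: $7,475

Guaranteed amounts: Hillcrest Corridor $4,800. Remaining pool $14,000.
Remaining pool split over remaining clients served 2,482: East Overpass 6,520.55 → $6,525; Riverside Plaza 7,479.45 → $7,475.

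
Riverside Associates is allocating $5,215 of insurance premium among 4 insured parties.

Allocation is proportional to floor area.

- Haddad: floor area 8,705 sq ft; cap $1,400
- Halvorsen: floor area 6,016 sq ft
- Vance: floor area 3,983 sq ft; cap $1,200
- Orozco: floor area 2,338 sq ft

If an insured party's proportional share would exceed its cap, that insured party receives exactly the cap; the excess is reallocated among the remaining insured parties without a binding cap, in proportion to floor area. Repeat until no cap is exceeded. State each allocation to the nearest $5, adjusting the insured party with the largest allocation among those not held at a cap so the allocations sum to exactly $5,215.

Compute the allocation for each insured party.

Haddad: $1,400 · Halvorsen: $1,885 · Vance: $1,200 · Orozco: $730

Floor area total: 21,042.
Unconstrained shares: Haddad 2,157.43; Halvorsen 1,490.99; Vance 987.14; Orozco 579.44.
Held at cap: Haddad ($1,400); residual $3,815 reallocated over remaining floor area 12,337.
Held at cap: Vance ($1,200); residual $2,615 reallocated over remaining floor area 8,354.
Redistributed shares: Halvorsen 1,883.15 → $1,885; Orozco 731.85 → $730.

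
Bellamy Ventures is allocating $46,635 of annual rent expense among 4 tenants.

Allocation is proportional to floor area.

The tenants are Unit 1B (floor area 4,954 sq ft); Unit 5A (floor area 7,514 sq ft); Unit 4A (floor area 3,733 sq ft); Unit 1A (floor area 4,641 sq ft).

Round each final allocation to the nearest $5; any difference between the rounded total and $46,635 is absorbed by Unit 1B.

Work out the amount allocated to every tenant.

Unit 1B: $11,080; Unit 5A: $16,815; Unit 4A: $8,355; Unit 1A: $10,385

Combined floor area = 20,842.
Proportional shares: Unit 1B 4,954/20,842 × $46,635 = 11,084.82; Unit 5A 7,514/20,842 × $46,635 = 16,812.94; Unit 4A 3,733/20,842 × $46,635 = 8,352.77; Unit 1A 4,641/20,842 × $46,635 = 10,384.47.
At nearest $5: Unit 1B $11,085; Unit 5A $16,815; Unit 4A $8,355; Unit 1A $10,385. Sum = $46,640.
Difference $46,635 − $46,640 = −$5 applied to Unit 1B: Unit 1B becomes $11,080.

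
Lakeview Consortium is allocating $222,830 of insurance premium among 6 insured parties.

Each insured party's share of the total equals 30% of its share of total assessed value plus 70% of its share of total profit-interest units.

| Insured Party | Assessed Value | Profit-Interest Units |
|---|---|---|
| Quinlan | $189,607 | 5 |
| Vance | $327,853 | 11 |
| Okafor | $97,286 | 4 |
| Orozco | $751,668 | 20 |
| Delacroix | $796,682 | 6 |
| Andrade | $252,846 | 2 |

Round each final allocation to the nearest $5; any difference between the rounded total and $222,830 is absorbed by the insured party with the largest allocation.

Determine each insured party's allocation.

Quinlan: $21,495; Vance: $44,815; Okafor: $15,690; Orozco: $85,795; Delacroix: $41,540; Andrade: $13,495

Totals — assessed value 2,415,942, profit-interest units 48.
Composite weights (30% assessed value + 70% profit-interest units): Quinlan 0.0965; Vance 0.2011; Okafor 0.0704; Orozco 0.3850; Delacroix 0.1864; Andrade 0.0606.
Pro-rata amounts: Quinlan 21,494.44; Vance 44,817.32; Okafor 15,690.32; Orozco 85,790.70; Delacroix 41,541.78; Andrade 13,495.45.
Rounded to nearest $5: Quinlan $21,495; Vance $44,815; Okafor $15,690; Orozco $85,790; Delacroix $41,540; Andrade $13,495. Sum = $222,825.
Difference $222,830 − $222,825 = +$5 applied to largest allocation (Orozco): Orozco becomes $85,795.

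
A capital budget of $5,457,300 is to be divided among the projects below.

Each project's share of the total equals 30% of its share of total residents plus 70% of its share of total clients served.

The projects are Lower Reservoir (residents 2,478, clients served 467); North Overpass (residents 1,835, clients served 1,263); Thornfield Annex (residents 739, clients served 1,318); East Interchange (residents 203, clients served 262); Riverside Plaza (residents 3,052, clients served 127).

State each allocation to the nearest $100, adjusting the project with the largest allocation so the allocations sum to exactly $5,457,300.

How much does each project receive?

Totals — residents 8,307, clients served 3,437.
Blended shares (30% residents + 70% clients served): Lower Reservoir 0.1846; North Overpass 0.3235; Thornfield Annex 0.2951; East Interchange 0.0607; Riverside Plaza 0.1361.
Unrounded shares: Lower Reservoir 1,007,432.90; North Overpass 1,765,434.12; Thornfield Annex 1,610,558.96; East Interchange 331,212.57; Riverside Plaza 742,661.45.
Rounded to nearest $100: Lower Reservoir $1,007,400; North Overpass $1,765,400; Thornfield Annex $1,610,600; East Interchange $331,200; Riverside Plaza $742,700. Sum = $5,457,300.
No rounding difference to absorb.

Lower Reservoir: $1,007,400 · North Overpass: $1,765,400 · Thornfield Annex: $1,610,600 · East Interchange: $331,200 · Riverside Plaza: $742,700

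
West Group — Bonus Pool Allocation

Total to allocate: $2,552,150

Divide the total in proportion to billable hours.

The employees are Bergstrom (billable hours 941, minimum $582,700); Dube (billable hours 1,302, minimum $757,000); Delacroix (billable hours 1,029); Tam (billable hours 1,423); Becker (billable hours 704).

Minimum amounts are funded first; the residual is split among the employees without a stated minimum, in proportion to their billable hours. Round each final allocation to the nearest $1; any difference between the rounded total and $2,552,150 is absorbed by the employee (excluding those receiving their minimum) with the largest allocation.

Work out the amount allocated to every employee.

Fund the minimums — Bergstrom $582,700; Dube $757,000. Remaining pool $1,212,450.
Remaining pool split over remaining billable hours 3,156: Delacroix 395,314.02 → $395,314; Tam 546,678.18 → $546,678; Becker 270,457.79 → $270,458.

Bergstrom: $582,700 | Dube: $757,000 | Delacroix: $395,314 | Tam: $546,678 | Becker: $270,458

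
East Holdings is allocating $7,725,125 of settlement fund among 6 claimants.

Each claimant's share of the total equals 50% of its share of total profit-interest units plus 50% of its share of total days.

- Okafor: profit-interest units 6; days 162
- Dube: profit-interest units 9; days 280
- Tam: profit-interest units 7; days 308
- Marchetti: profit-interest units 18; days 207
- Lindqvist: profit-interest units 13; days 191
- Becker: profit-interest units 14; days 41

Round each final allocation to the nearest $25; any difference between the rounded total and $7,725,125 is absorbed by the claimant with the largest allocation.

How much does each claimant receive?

Okafor: $872,175 · Dube: $1,428,450 · Tam: $1,404,125 · Marchetti: $1,710,150 · Lindqvist: $1,369,925 · Becker: $940,300

Profit-interest units total 67; days total 1,189.
Blended shares (50% profit-interest units + 50% days): Okafor 0.1129; Dube 0.1849; Tam 0.1818; Marchetti 0.2214; Lindqvist 0.1773; Becker 0.1217.
Unrounded shares: Okafor 872,171.20; Dube 1,428,454.29; Tam 1,404,114.17; Marchetti 1,710,159.57; Lindqvist 1,369,931.35; Becker 940,294.42.
At nearest $25: Okafor $872,175; Dube $1,428,450; Tam $1,404,125; Marchetti $1,710,150; Lindqvist $1,369,925; Becker $940,300. Sum = $7,725,125.
Rounded total matches; no reconciliation needed.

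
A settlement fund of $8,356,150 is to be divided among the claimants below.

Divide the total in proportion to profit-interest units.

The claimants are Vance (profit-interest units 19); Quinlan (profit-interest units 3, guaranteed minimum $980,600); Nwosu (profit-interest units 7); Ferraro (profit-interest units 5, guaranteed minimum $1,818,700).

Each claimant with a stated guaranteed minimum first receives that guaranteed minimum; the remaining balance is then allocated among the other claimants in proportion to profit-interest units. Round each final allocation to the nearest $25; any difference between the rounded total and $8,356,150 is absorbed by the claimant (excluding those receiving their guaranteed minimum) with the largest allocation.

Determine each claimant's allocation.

Vance: $4,060,775; Quinlan: $980,600; Nwosu: $1,496,075; Ferraro: $1,818,700

Minimums first: Quinlan $980,600; Ferraro $1,818,700. Balance $5,556,850.
Balance split over remaining profit-interest units 26: Vance 4,060,775.00 → $4,060,775; Nwosu 1,496,075.00 → $1,496,075.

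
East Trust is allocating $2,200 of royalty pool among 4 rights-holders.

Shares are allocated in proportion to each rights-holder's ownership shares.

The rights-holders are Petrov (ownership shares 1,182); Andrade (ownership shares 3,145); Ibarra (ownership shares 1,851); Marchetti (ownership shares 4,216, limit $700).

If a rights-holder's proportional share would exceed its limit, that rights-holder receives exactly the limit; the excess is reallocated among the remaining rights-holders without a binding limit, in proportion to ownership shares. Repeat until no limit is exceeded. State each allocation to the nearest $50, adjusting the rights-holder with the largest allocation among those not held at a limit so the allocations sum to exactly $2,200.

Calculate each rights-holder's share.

Petrov: $300 · Andrade: $750 · Ibarra: $450 · Marchetti: $700

Ownership shares total: 10,394.
Proportional shares (ignoring caps): Petrov 250.18; Andrade 665.67; Ibarra 391.78; Marchetti 892.36.
Capped: Marchetti ($700); remaining pool $1,500 reallocated over remaining ownership shares 6,178.
Remaining shares: Petrov 286.99 → $300; Andrade 763.60 → $750; Ibarra 449.42 → $450.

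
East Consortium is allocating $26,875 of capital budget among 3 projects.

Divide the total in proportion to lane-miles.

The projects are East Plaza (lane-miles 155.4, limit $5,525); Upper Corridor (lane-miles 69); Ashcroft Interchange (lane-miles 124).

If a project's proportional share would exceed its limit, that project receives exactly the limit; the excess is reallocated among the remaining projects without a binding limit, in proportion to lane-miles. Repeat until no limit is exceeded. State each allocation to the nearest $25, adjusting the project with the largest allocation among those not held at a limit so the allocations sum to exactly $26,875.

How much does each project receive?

East Plaza: $5,525 · Upper Corridor: $7,625 · Ashcroft Interchange: $13,725

Lane-miles total: 348.4.
Proportional shares (ignoring caps): East Plaza 11,987.30; Upper Corridor 5,322.55; Ashcroft Interchange 9,565.15.
Held at cap: East Plaza ($5,525); residual $21,350 reallocated over remaining lane-miles 193.
Redistributed shares: Upper Corridor 7,632.90 → $7,625; Ashcroft Interchange 13,717.10 → $13,725.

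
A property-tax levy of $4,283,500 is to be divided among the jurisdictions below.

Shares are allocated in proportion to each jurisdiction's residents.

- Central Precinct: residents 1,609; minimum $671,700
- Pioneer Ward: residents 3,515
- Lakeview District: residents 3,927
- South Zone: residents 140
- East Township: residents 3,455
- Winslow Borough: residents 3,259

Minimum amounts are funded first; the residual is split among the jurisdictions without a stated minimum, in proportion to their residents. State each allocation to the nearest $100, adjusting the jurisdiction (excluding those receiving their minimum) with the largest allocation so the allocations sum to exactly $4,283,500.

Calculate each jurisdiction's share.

Guaranteed amounts: Central Precinct $671,700. Residual $3,611,800.
Residual split over remaining residents 14,296: Pioneer Ward 888,044.00 → $888,000; Lakeview District 992,133.37 → $992,100; South Zone 35,370.17 → $35,400; East Township 872,885.35 → $872,900; Winslow Borough 823,367.11 → $823,400.

Central Precinct: $671,700 · Pioneer Ward: $888,000 · Lakeview District: $992,100 · South Zone: $35,400 · East Township: $872,900 · Winslow Borough: $823,400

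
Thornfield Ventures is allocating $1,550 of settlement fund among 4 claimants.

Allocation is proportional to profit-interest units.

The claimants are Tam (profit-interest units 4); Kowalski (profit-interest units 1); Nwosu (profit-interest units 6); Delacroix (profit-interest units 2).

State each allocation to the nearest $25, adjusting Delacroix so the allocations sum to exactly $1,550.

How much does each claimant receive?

Tam: $475 | Kowalski: $125 | Nwosu: $725 | Delacroix: $225

Profit-interest units total: 13.
Raw shares: Tam 4/13 × $1,550 = 476.92; Kowalski 1/13 × $1,550 = 119.23; Nwosu 6/13 × $1,550 = 715.38; Delacroix 2/13 × $1,550 = 238.46.
Rounded to nearest $25: Tam $475; Kowalski $125; Nwosu $725; Delacroix $250. Sum = $1,575.
Difference $1,550 − $1,575 = −$25 applied to Delacroix: Delacroix becomes $225.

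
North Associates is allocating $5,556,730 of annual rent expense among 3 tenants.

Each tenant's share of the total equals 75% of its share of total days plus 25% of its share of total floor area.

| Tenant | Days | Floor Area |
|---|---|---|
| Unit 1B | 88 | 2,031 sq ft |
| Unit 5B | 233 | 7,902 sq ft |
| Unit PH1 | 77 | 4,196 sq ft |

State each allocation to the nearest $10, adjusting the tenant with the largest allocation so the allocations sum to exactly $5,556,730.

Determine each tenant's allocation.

Totals — days 398, floor area 14,129.
Combined weights (75% days + 25% floor area): Unit 1B 0.2018; Unit 5B 0.5789; Unit PH1 0.2193.
Unrounded shares: Unit 1B 1,121,158.47; Unit 5B 3,216,730.78; Unit PH1 1,218,840.74.
After rounding ($10): Unit 1B $1,121,160; Unit 5B $3,216,730; Unit PH1 $1,218,840. Sum = $5,556,730.
Rounded total matches; no reconciliation needed.

Unit 1B: $1,121,160 | Unit 5B: $3,216,730 | Unit PH1: $1,218,840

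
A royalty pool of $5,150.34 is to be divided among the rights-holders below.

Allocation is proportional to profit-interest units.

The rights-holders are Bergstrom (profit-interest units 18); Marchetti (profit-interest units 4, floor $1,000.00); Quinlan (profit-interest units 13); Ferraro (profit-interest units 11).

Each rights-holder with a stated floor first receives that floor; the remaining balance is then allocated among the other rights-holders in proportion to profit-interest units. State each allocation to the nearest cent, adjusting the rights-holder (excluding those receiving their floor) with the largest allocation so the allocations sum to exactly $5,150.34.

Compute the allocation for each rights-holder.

Guaranteed amounts: Marchetti $1,000.00. Balance $4,150.34.
Balance split over remaining profit-interest units 42: Bergstrom 1,778.7171 → $1,778.72; Quinlan 1,284.6290 → $1,284.63; Ferraro 1,086.9938 → $1,086.99.

Bergstrom: $1,778.72; Marchetti: $1,000.00; Quinlan: $1,284.63; Ferraro: $1,086.99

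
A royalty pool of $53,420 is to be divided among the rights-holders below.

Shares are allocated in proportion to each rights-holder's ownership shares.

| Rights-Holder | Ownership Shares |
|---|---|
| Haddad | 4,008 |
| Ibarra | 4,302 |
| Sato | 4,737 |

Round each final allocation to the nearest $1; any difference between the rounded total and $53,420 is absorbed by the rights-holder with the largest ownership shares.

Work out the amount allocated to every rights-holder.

Ownership shares total: 13,047.
Raw shares: Haddad 4,008/13,047 × $53,420 = 16,410.47; Ibarra 4,302/13,047 × $53,420 = 17,614.23; Sato 4,737/13,047 × $53,420 = 19,395.30.
At nearest $1: Haddad $16,410; Ibarra $17,614; Sato $19,395. Sum = $53,419.
Difference $53,420 − $53,419 = +$1 applied to largest ownership shares (Sato): Sato becomes $19,396.

Haddad: $16,410; Ibarra: $17,614; Sato: $19,396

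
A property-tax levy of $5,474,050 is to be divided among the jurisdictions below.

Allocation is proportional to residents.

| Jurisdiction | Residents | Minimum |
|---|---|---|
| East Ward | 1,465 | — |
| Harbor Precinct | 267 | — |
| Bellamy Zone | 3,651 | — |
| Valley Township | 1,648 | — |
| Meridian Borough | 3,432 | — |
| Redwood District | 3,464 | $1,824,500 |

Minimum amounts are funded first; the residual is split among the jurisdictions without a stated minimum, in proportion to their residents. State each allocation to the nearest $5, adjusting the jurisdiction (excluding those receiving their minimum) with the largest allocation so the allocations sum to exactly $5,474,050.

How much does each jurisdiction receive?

East Ward: $511,000 · Harbor Precinct: $93,130 · Bellamy Zone: $1,273,490 · Valley Township: $574,830 · Meridian Borough: $1,197,100 · Redwood District: $1,824,500

Minimums first: Redwood District $1,824,500. Balance $3,649,550.
Balance split over remaining residents 10,463: East Ward 510,999.78 → $511,000; Harbor Precinct 93,131.02 → $93,130; Bellamy Zone 1,273,488.20 → $1,273,490; Valley Township 574,831.16 → $574,830; Meridian Borough 1,197,099.84 → $1,197,100.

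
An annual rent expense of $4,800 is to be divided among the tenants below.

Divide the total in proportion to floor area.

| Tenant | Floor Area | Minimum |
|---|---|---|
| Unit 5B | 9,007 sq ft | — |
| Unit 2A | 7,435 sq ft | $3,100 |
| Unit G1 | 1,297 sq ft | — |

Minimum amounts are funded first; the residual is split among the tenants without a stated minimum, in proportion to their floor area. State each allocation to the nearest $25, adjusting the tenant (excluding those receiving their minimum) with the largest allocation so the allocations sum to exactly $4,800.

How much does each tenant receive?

Guaranteed amounts: Unit 2A $3,100. Remaining pool $1,700.
Remaining pool split over remaining floor area 10,304: Unit 5B 1,486.02 → $1,475; Unit G1 213.98 → $225.

Unit 5B: $1,475; Unit 2A: $3,100; Unit G1: $225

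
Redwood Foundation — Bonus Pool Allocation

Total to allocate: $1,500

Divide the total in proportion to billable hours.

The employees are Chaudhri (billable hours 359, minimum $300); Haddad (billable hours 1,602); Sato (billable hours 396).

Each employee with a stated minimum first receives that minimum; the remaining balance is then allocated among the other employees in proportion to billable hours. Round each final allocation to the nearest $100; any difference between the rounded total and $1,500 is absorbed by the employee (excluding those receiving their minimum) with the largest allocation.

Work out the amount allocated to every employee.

Chaudhri: $300; Haddad: $1,000; Sato: $200

Minimums first: Chaudhri $300. Balance $1,200.
Balance split over remaining billable hours 1,998: Haddad 962.16 → $1,000; Sato 237.84 → $200.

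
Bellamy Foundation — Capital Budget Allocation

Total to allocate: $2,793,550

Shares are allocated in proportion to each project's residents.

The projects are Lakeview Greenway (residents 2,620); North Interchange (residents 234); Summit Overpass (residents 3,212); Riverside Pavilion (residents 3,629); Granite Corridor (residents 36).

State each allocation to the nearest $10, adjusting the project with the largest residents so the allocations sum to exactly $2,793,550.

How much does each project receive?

Sum of residents: 2,620 + 234 + 3,212 + 3,629 + 36 = 9,731.
Raw shares: Lakeview Greenway 752,142.74; North Interchange 67,176.11; Summit Overpass 922,092.55; Riverside Pavilion 1,041,803.82; Granite Corridor 10,334.79.
Rounded to nearest $10: Lakeview Greenway $752,140; North Interchange $67,180; Summit Overpass $922,090; Riverside Pavilion $1,041,800; Granite Corridor $10,330. Sum = $2,793,540.
Difference $2,793,550 − $2,793,540 = +$10 applied to largest residents (Riverside Pavilion): Riverside Pavilion becomes $1,041,810.

Lakeview Greenway: $752,140 | North Interchange: $67,180 | Summit Overpass: $922,090 | Riverside Pavilion: $1,041,810 | Granite Corridor: $10,330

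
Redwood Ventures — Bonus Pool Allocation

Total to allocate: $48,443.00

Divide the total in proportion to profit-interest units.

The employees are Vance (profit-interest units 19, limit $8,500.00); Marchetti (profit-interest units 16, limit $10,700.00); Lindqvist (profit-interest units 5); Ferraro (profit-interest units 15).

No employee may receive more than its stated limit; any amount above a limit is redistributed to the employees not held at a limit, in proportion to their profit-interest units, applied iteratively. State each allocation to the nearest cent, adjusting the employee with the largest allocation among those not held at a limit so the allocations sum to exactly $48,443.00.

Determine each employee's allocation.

Total profit-interest units = 55.
Proportional shares (ignoring caps): Vance 16,734.8545; Marchetti 14,092.5091; Lindqvist 4,403.9091; Ferraro 13,211.7273.
Capped: Vance ($8,500.00), Marchetti ($10,700.00); balance $29,243.00 reallocated over remaining profit-interest units 20.
Shares after redistribution: Lindqvist 7,310.7500 → $7,310.75; Ferraro 21,932.2500 → $21,932.25.

Vance: $8,500.00 | Marchetti: $10,700.00 | Lindqvist: $7,310.75 | Ferraro: $21,932.25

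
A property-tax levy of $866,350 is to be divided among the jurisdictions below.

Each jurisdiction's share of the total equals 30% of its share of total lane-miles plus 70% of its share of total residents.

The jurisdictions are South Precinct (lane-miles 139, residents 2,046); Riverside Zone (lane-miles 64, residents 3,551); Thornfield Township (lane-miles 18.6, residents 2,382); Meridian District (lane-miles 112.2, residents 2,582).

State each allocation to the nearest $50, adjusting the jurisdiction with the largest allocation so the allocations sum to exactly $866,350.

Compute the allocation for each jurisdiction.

Lane-miles total 333.8; residents total 10,561.
Blended shares (30% lane-miles + 70% residents): South Precinct 0.2605; Riverside Zone 0.2929; Thornfield Township 0.1746; Meridian District 0.2720.
Raw shares: South Precinct 225,716.46; Riverside Zone 253,741.30; Thornfield Township 151,264.17; Meridian District 235,628.07.
Rounded to nearest $50: South Precinct $225,700; Riverside Zone $253,750; Thornfield Township $151,250; Meridian District $235,650. Sum = $866,350.
No rounding difference to absorb.

South Precinct: $225,700; Riverside Zone: $253,750; Thornfield Township: $151,250; Meridian District: $235,650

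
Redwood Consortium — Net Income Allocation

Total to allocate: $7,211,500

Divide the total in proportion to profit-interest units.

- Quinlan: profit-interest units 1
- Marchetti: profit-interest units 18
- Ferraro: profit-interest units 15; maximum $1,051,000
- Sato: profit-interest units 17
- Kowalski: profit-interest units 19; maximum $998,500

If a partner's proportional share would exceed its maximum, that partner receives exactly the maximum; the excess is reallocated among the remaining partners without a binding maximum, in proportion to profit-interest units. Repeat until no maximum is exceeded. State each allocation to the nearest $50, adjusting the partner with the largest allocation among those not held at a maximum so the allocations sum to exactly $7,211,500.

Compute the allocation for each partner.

Quinlan: $143,400 · Marchetti: $2,581,000 · Ferraro: $1,051,000 · Sato: $2,437,600 · Kowalski: $998,500

Profit-interest units total: 70.
Unconstrained shares: Quinlan 103,021.43; Marchetti 1,854,385.71; Ferraro 1,545,321.43; Sato 1,751,364.29; Kowalski 1,957,407.14.
Cap binds for Ferraro ($1,051,000), Kowalski ($998,500); residual $5,162,000 reallocated over remaining profit-interest units 36.
Remaining shares: Quinlan 143,388.89 → $143,400; Marchetti 2,581,000.00 → $2,581,000; Sato 2,437,611.11 → $2,437,600.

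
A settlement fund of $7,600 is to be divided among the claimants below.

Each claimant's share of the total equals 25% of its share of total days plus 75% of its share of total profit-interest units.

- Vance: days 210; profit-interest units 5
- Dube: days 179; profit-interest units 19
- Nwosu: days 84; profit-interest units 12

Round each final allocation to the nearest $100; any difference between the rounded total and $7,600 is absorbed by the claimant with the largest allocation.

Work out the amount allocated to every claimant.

Vance: $1,600 | Dube: $3,800 | Nwosu: $2,200

Totals — days 473, profit-interest units 36.
Composite weights (25% days + 75% profit-interest units): Vance 0.2152; Dube 0.4904; Nwosu 0.2944.
Raw shares: Vance 1,635.22; Dube 3,727.36; Nwosu 2,237.42.
Rounded to nearest $100: Vance $1,600; Dube $3,700; Nwosu $2,200. Sum = $7,500.
Difference $7,600 − $7,500 = +$100 applied to largest allocation (Dube): Dube becomes $3,800.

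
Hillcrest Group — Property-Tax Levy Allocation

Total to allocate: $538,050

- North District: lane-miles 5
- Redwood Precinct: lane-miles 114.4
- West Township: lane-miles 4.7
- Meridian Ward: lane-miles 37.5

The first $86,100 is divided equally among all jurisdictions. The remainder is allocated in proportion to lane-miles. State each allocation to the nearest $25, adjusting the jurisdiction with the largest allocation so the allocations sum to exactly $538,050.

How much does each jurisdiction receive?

North District: $35,500 · Redwood Precinct: $341,475 · West Township: $34,675 · Meridian Ward: $126,400

First tranche $86,100 split equally: $21,525 each.
Remainder $451,950 by lane-miles (total 161.6): North District 13,983.60 → $13,975; Redwood Precinct 319,944.80 → $319,950; West Township 13,144.59 → $13,150; Meridian Ward 104,877.01 → $104,875.
Totals: North District $21,525 + $13,975 = $35,500; Redwood Precinct $21,525 + $319,950 = $341,475; West Township $21,525 + $13,150 = $34,675; Meridian Ward $21,525 + $104,875 = $126,400.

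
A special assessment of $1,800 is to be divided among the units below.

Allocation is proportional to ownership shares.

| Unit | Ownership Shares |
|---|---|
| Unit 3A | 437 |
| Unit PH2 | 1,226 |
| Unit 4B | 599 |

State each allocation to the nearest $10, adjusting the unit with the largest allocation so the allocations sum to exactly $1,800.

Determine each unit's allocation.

Combined ownership shares = 2,262.
Proportional shares: Unit 3A 437/2,262 × $1,800 = 347.75; Unit PH2 1,226/2,262 × $1,800 = 975.60; Unit 4B 599/2,262 × $1,800 = 476.66.
Rounded to nearest $10: Unit 3A $350; Unit PH2 $980; Unit 4B $480. Sum = $1,810.
Difference $1,800 − $1,810 = −$10 applied to largest allocation (Unit PH2): Unit PH2 becomes $970.

Unit 3A: $350; Unit PH2: $970; Unit 4B: $480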